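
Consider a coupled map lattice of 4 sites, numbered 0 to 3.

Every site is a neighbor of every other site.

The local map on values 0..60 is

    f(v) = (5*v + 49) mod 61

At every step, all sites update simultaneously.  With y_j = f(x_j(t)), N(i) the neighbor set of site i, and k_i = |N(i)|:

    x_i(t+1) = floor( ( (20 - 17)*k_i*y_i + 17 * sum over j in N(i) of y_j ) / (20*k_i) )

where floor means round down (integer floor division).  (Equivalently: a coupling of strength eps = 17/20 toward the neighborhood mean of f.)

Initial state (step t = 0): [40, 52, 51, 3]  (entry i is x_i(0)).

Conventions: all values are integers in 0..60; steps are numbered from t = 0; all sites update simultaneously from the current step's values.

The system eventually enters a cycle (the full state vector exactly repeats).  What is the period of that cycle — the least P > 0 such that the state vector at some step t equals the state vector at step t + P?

Simulating step by step:
t=0: [40, 52, 51, 3]
t=1: [19, 19, 12, 20]
t=2: [30, 30, 27, 30]
t=3: [11, 11, 13, 11]
t=4: [45, 45, 44, 45]
t=5: [28, 28, 29, 28]
t=6: [7, 7, 6, 7]
t=7: [21, 21, 22, 21]
t=8: [33, 33, 32, 33]
t=9: [29, 29, 30, 29]
t=10: [12, 12, 11, 12]
t=11: [46, 46, 47, 46]
t=12: [36, 36, 35, 36]
t=13: [44, 44, 45, 44]
t=14: [26, 26, 25, 26]
t=15: [55, 55, 56, 55]
t=16: [20, 20, 19, 20]
t=17: [25, 25, 26, 25]
t=18: [53, 53, 52, 53]
t=19: [7, 7, 8, 7]
t=20: [24, 24, 23, 24]
t=21: [45, 45, 46, 45]
t=22: [31, 31, 30, 31]
t=23: [19, 19, 20, 19]
t=24: [23, 23, 22, 23]
t=25: [40, 40, 41, 40]
t=26: [6, 6, 5, 6]
t=27: [16, 16, 17, 16]
t=28: [8, 8, 7, 8]
t=29: [26, 26, 27, 26]
t=30: [41, 41, 48, 41]
t=31: [19, 19, 15, 19]
t=32: [16, 16, 19, 16]
t=33: [11, 11, 9, 11]
t=34: [40, 40, 41, 40]

Answer: 9
Key observation: The state at step 25, [40, 40, 41, 40], reappears at step 34 — and no state repeats earlier — so the cycle the system enters has period 9.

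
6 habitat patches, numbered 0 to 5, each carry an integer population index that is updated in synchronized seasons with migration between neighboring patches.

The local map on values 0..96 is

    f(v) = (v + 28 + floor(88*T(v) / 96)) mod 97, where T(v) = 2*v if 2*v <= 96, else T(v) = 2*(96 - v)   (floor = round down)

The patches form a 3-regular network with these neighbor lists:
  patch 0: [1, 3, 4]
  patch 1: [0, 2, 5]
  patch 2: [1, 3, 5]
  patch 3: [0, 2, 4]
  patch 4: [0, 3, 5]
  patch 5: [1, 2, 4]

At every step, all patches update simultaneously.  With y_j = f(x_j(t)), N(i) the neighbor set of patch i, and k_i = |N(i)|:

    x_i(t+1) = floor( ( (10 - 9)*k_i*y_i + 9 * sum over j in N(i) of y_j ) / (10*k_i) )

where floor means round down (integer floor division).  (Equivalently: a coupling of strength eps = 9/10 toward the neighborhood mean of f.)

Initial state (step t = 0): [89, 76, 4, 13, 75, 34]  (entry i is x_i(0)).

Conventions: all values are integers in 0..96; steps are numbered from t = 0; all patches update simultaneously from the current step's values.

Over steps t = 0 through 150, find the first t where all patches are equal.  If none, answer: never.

Answer: 6
Key observation: Synchronization is absorbing here: once all patches are equal they stay equal, and step 6 is the first all-equal step.

Derivation:
t=0: [89, 76, 4, 13, 75, 34]  (not all equal)
t=1: [48, 33, 44, 40, 41, 40]  (not all equal)
t=2: [41, 52, 39, 55, 51, 42]  (not all equal)
t=3: [61, 47, 56, 51, 53, 55]  (not all equal)
t=4: [62, 59, 62, 59, 60, 61]  (not all equal)
t=5: [56, 55, 56, 55, 56, 56]  (not all equal)
t=6: [60, 60, 60, 60, 60, 60]  (all equal)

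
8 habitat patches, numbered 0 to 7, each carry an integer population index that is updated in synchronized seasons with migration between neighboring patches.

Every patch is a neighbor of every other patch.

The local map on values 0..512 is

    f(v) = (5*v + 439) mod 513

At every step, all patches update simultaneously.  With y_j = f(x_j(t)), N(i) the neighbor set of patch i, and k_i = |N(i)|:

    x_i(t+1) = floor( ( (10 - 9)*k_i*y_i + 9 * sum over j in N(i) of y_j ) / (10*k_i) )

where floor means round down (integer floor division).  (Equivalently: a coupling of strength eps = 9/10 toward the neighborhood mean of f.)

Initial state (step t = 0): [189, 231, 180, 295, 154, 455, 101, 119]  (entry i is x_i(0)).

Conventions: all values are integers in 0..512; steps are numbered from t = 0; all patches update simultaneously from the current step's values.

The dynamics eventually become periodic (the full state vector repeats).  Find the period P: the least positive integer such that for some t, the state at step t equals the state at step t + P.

Simulating step by step:
t=0: [189, 231, 180, 295, 154, 455, 101, 119]
t=1: [230, 239, 231, 229, 235, 236, 228, 240]
t=2: [68, 66, 67, 68, 67, 67, 68, 66]
t=3: [261, 261, 261, 261, 261, 261, 261, 261]
t=4: [205, 205, 205, 205, 205, 205, 205, 205]
t=5: [438, 438, 438, 438, 438, 438, 438, 438]
t=6: [64, 64, 64, 64, 64, 64, 64, 64]
t=7: [246, 246, 246, 246, 246, 246, 246, 246]
t=8: [130, 130, 130, 130, 130, 130, 130, 130]
t=9: [63, 63, 63, 63, 63, 63, 63, 63]
t=10: [241, 241, 241, 241, 241, 241, 241, 241]
t=11: [105, 105, 105, 105, 105, 105, 105, 105]
t=12: [451, 451, 451, 451, 451, 451, 451, 451]
t=13: [129, 129, 129, 129, 129, 129, 129, 129]
t=14: [58, 58, 58, 58, 58, 58, 58, 58]
t=15: [216, 216, 216, 216, 216, 216, 216, 216]
t=16: [493, 493, 493, 493, 493, 493, 493, 493]
t=17: [339, 339, 339, 339, 339, 339, 339, 339]
t=18: [82, 82, 82, 82, 82, 82, 82, 82]
t=19: [336, 336, 336, 336, 336, 336, 336, 336]
t=20: [67, 67, 67, 67, 67, 67, 67, 67]
t=21: [261, 261, 261, 261, 261, 261, 261, 261]

Answer: 18
Key observation: The state at step 3, [261, 261, 261, 261, 261, 261, 261, 261], reappears at step 21 — and no state repeats earlier — so the cycle the system enters has period 18.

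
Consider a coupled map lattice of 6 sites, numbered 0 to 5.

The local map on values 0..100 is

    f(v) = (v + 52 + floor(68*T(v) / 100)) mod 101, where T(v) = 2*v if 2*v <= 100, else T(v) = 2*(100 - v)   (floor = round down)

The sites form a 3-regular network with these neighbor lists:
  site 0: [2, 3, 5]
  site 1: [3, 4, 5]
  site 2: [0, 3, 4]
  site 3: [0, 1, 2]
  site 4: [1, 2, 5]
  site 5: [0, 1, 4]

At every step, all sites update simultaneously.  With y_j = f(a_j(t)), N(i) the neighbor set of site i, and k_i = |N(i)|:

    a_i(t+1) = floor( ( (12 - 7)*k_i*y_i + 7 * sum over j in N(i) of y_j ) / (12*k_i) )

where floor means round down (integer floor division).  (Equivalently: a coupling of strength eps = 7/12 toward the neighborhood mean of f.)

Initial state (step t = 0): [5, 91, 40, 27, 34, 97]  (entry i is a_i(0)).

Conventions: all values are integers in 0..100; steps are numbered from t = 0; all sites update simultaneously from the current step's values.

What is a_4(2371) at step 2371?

Simulating step by step:
t=0: [5, 91, 40, 27, 34, 97]
t=1: [47, 41, 39, 37, 42, 50]
t=2: [54, 50, 46, 45, 51, 59]
t=3: [63, 65, 61, 61, 65, 66]
t=4: [64, 63, 64, 64, 63, 63]
t=5: [63, 63, 63, 63, 63, 63]
t=6: [64, 64, 64, 64, 64, 64]
t=7: [63, 63, 63, 63, 63, 63]

Answer: a_4(2371) = 63
Key observation: The state at step 5, [63, 63, 63, 63, 63, 63], reappears at step 7: the system is in a cycle of period 2 from step 5 on.  Therefore the state at step 2371 equals the state at step 5 + ((2371 - 5) mod 2) = 5, which is [63, 63, 63, 63, 63, 63].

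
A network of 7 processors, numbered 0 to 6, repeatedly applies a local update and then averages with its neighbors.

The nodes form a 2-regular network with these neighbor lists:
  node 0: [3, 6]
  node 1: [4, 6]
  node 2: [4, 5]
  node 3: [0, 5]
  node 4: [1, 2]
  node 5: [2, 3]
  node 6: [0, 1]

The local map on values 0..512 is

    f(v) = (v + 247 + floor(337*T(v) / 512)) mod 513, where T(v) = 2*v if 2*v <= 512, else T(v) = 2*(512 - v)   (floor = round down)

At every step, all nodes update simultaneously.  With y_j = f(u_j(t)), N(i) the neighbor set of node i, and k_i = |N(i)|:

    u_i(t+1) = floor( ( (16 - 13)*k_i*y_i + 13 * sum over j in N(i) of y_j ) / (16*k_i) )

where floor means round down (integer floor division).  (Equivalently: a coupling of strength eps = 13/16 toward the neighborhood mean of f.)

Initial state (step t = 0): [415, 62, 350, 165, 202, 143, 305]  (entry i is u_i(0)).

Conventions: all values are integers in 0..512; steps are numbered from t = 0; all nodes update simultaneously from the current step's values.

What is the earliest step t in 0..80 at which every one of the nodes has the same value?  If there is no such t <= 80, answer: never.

Answer: never
Key observation: The state at step 11 reappears at step 13 — the system is in a cycle of period 2 from step 11 on.  No step 0..13 is synchronized, and the cycle repeats forever, so no step up to 80 (or ever) has all nodes equal.

Derivation:
t=0: [415, 62, 350, 165, 202, 143, 305]  (not all equal)
t=1: [225, 281, 163, 160, 316, 179, 328]  (not all equal)
t=2: [213, 308, 206, 183, 232, 115, 290]  (not all equal)
t=3: [234, 296, 149, 121, 262, 149, 277]  (not all equal)
t=4: [187, 320, 178, 146, 220, 52, 299]  (not all equal)
t=5: [187, 283, 275, 230, 229, 157, 250]  (not all equal)
t=6: [266, 294, 206, 157, 308, 256, 255]  (not all equal)
t=7: [231, 316, 298, 282, 271, 186, 319]  (not all equal)
t=8: [304, 313, 256, 235, 312, 287, 291]  (not all equal)
t=9: [299, 311, 315, 307, 315, 305, 310]  (not all equal)
t=10: [310, 308, 309, 311, 308, 309, 310]  (not all equal)
t=11: [309, 309, 310, 309, 310, 309, 309]  (not all equal)
t=12: [310, 309, 309, 310, 309, 309, 310]  (not all equal)
t=13: [309, 309, 310, 309, 310, 309, 309]  (not all equal)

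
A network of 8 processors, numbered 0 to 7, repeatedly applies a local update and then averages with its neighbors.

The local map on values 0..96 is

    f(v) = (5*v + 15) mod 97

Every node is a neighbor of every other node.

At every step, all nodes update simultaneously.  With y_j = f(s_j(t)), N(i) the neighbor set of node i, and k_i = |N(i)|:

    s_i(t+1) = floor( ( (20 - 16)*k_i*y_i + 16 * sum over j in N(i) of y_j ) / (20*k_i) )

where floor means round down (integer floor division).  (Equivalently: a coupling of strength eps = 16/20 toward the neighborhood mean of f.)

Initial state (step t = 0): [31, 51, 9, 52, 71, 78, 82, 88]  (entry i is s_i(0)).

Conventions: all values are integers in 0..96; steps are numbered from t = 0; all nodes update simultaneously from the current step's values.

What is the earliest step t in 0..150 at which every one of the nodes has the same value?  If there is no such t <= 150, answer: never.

Answer: 4
Key observation: Synchronization is absorbing here: once all nodes are equal they stay equal, and step 4 is the first all-equal step.

Derivation:
t=0: [31, 51, 9, 52, 71, 78, 82, 88]  (not all equal)
t=1: [62, 62, 61, 62, 62, 57, 59, 61]  (not all equal)
t=2: [28, 28, 27, 28, 28, 26, 27, 27]  (not all equal)
t=3: [55, 55, 54, 55, 55, 54, 54, 54]  (not all equal)
t=4: [93, 93, 93, 93, 93, 93, 93, 93]  (all equal)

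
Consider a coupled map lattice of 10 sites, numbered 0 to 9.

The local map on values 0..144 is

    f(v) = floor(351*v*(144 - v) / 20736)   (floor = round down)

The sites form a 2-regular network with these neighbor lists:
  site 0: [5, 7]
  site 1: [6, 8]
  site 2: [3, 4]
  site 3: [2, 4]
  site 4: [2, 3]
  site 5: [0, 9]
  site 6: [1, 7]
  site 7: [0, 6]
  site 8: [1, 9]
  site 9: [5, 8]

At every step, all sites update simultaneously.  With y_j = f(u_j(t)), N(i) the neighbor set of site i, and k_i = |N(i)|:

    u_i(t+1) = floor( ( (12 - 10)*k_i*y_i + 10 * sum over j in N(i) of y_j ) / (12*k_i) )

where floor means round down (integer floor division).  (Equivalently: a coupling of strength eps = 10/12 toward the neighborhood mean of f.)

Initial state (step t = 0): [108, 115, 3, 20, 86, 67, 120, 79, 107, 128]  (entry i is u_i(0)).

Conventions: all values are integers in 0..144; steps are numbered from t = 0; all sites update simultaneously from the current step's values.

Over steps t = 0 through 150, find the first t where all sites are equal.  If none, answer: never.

Answer: 5
Key observation: Synchronization is absorbing here: once all sites are equal they stay equal, and step 5 is the first all-equal step.

Derivation:
t=0: [108, 115, 3, 20, 86, 67, 120, 79, 107, 128]  (not all equal)
t=1: [82, 57, 53, 44, 34, 55, 67, 61, 48, 69]  (not all equal)
t=2: [83, 82, 70, 72, 75, 85, 84, 86, 83, 81]  (not all equal)
t=3: [84, 85, 87, 87, 87, 85, 85, 84, 85, 84]  (not all equal)
t=4: [84, 84, 83, 83, 83, 84, 84, 84, 84, 84]  (not all equal)
t=5: [85, 85, 85, 85, 85, 85, 85, 85, 85, 85]  (all equal)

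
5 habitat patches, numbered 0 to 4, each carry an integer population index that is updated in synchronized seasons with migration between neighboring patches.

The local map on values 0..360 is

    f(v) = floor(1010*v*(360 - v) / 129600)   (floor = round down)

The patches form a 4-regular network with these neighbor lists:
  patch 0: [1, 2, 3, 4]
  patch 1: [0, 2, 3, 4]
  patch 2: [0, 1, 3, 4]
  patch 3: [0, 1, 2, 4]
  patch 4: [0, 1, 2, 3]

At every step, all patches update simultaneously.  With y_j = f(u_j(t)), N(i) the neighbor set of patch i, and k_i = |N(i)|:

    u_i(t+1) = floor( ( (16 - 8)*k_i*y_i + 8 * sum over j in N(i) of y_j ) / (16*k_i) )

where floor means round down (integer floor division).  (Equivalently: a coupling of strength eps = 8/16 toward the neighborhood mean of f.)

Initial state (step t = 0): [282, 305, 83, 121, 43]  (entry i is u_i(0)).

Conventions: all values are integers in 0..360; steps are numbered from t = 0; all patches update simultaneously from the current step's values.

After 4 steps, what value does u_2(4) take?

Simulating step by step:
t=0: [282, 305, 83, 121, 43]
t=1: [165, 150, 168, 185, 141]
t=2: [248, 246, 248, 249, 244]
t=3: [216, 217, 216, 216, 218]
t=4: [241, 241, 241, 241, 241]

Answer: u_2(4) = 241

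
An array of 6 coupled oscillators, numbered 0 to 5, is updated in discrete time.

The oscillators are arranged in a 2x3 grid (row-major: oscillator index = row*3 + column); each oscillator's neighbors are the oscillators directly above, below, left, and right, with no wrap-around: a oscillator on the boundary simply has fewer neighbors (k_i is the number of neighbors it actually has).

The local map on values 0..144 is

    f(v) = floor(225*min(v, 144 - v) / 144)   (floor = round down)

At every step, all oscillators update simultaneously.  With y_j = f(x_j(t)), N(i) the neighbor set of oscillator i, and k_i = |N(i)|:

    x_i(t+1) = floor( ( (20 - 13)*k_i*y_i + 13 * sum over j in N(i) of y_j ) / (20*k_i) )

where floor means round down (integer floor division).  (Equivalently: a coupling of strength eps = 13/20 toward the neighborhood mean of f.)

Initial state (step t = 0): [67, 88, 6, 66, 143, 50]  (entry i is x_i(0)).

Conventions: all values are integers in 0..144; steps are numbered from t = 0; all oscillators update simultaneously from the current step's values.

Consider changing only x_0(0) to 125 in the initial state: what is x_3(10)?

Answer: x_3(10) = 76
Key observation: This trace re-runs the system from the modified initial state.

Derivation:
t=0: [125, 88, 6, 66, 143, 50]
t=1: [71, 38, 56, 45, 58, 30]
t=2: [80, 82, 64, 89, 69, 73]
t=3: [93, 100, 101, 97, 100, 105]
t=4: [73, 70, 65, 73, 67, 64]
t=5: [109, 106, 103, 108, 105, 101]
t=6: [56, 59, 63, 56, 60, 63]
t=7: [88, 92, 96, 88, 92, 96]
t=8: [85, 81, 76, 85, 81, 76]
t=9: [93, 98, 103, 93, 98, 103]
t=10: [76, 71, 66, 76, 71, 66]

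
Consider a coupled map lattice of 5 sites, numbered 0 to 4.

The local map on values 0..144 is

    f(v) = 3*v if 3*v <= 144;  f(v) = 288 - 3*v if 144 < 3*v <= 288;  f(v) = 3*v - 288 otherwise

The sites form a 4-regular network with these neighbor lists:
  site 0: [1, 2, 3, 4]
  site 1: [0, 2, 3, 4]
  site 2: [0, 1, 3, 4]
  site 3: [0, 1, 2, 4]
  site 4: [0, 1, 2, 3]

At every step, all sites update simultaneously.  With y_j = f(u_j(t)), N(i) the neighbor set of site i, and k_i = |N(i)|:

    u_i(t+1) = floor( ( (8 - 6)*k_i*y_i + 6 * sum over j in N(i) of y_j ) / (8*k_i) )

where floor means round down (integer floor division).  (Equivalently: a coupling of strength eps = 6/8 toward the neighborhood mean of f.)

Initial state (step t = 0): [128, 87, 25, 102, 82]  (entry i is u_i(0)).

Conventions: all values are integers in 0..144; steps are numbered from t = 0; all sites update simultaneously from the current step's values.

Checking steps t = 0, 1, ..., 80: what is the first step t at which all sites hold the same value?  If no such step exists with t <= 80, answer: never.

Answer: 3
Key observation: Synchronization is absorbing here: once all sites are equal they stay equal, and step 3 is the first all-equal step.

Derivation:
t=0: [128, 87, 25, 102, 82]  (not all equal)
t=1: [54, 50, 53, 49, 51]  (not all equal)
t=2: [133, 134, 133, 134, 133]  (not all equal)
t=3: [112, 112, 112, 112, 112]  (all equal)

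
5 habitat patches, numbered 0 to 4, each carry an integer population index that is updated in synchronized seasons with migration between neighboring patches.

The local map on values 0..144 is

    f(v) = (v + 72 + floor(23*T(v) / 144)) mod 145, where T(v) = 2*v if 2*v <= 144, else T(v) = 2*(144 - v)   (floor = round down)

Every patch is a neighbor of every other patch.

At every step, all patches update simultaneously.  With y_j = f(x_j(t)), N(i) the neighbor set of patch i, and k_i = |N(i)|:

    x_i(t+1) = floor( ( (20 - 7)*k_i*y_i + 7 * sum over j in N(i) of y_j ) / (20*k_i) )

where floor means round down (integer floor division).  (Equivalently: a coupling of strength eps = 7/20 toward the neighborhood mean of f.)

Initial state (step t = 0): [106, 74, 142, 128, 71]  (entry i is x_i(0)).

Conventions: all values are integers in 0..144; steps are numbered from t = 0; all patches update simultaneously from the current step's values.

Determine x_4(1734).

Answer: x_4(1734) = 91
Key observation: The state at step 34, [34, 34, 34, 34, 34], reappears at step 41: the system is in a cycle of period 7 from step 34 on.  Therefore the state at step 1734 equals the state at step 34 + ((1734 - 34) mod 7) = 40, which is [91, 91, 91, 91, 91].

Derivation:
t=0: [106, 74, 142, 128, 71]
t=1: [44, 31, 57, 52, 30]
t=2: [116, 106, 44, 122, 105]
t=3: [57, 53, 101, 60, 53]
t=4: [30, 108, 52, 32, 108]
t=5: [102, 65, 118, 104, 65]
t=6: [37, 20, 43, 38, 20]
t=7: [117, 104, 121, 118, 104]
t=8: [50, 45, 52, 51, 45]
t=9: [136, 133, 138, 137, 133]
t=10: [64, 63, 65, 65, 63]
t=11: [11, 10, 11, 11, 10]
t=12: [85, 85, 85, 85, 85]
t=13: [30, 30, 30, 30, 30]
t=14: [111, 111, 111, 111, 111]
t=15: [48, 48, 48, 48, 48]
t=16: [135, 135, 135, 135, 135]
t=17: [64, 64, 64, 64, 64]
t=18: [11, 11, 11, 11, 11]
t=19: [86, 86, 86, 86, 86]
t=20: [31, 31, 31, 31, 31]
t=21: [112, 112, 112, 112, 112]
t=22: [49, 49, 49, 49, 49]
t=23: [136, 136, 136, 136, 136]
t=24: [65, 65, 65, 65, 65]
t=25: [12, 12, 12, 12, 12]
t=26: [87, 87, 87, 87, 87]
t=27: [32, 32, 32, 32, 32]
t=28: [114, 114, 114, 114, 114]
t=29: [50, 50, 50, 50, 50]
t=30: [137, 137, 137, 137, 137]
t=31: [66, 66, 66, 66, 66]
t=32: [14, 14, 14, 14, 14]
t=33: [90, 90, 90, 90, 90]
t=34: [34, 34, 34, 34, 34]
t=35: [116, 116, 116, 116, 116]
t=36: [51, 51, 51, 51, 51]
t=37: [139, 139, 139, 139, 139]
t=38: [67, 67, 67, 67, 67]
t=39: [15, 15, 15, 15, 15]
t=40: [91, 91, 91, 91, 91]
t=41: [34, 34, 34, 34, 34]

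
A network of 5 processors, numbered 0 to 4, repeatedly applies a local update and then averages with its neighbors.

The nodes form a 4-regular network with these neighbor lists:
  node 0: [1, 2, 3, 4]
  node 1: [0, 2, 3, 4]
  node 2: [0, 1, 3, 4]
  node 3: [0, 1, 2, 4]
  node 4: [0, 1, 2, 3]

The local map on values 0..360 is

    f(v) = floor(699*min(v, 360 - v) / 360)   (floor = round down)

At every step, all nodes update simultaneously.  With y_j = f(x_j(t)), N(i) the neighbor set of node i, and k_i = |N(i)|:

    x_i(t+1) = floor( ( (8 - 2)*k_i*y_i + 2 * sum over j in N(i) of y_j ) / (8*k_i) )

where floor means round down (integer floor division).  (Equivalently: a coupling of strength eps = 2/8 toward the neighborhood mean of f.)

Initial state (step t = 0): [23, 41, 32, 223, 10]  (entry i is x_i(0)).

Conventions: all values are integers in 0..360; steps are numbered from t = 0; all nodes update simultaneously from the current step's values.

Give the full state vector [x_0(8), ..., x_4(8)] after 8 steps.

Simulating step by step:
t=0: [23, 41, 32, 223, 10]
t=1: [59, 83, 72, 212, 42]
t=2: [127, 159, 144, 246, 104]
t=3: [247, 290, 270, 230, 216]
t=4: [216, 159, 185, 239, 258]
t=5: [276, 296, 317, 245, 221]
t=6: [165, 139, 110, 207, 238]
t=7: [303, 268, 229, 287, 245]
t=8: [132, 179, 231, 153, 209]

Answer: [132, 179, 231, 153, 209]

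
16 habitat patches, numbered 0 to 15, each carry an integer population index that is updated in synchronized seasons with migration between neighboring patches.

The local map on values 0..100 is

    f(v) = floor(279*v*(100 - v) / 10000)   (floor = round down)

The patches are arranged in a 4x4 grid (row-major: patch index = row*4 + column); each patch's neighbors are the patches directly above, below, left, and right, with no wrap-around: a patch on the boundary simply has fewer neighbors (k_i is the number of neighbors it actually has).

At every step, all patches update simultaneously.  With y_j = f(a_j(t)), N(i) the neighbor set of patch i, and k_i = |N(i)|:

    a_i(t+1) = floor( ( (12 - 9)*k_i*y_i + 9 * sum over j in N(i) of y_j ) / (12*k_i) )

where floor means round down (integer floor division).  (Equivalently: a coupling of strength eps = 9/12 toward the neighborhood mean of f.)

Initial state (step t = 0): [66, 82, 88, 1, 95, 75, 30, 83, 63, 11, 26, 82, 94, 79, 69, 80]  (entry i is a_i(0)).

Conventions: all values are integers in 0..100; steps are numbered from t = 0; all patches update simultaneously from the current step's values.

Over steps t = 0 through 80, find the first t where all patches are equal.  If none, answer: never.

Answer: never
Key observation: The state at step 6 reappears at step 8 — the system is in a cycle of period 2 from step 6 on.  No step 0..8 is synchronized, and the cycle repeats forever, so no step up to 80 (or ever) has all patches equal.

Derivation:
t=0: [66, 82, 88, 1, 95, 75, 30, 83, 63, 11, 26, 82, 94, 79, 69, 80]  (not all equal)
t=1: [35, 46, 32, 26, 48, 39, 46, 35, 30, 47, 47, 44, 45, 36, 50, 48]  (not all equal)
t=2: [67, 64, 62, 59, 64, 68, 65, 63, 66, 65, 68, 67, 63, 67, 67, 68]  (not all equal)
t=3: [63, 62, 64, 65, 61, 62, 62, 64, 63, 61, 61, 61, 62, 62, 60, 60]  (not all equal)
t=4: [65, 64, 64, 63, 65, 65, 64, 64, 65, 65, 65, 65, 65, 65, 65, 66]  (not all equal)
t=5: [63, 63, 64, 64, 63, 63, 63, 64, 63, 63, 63, 63, 63, 63, 62, 62]  (not all equal)
t=6: [65, 64, 64, 64, 65, 65, 64, 64, 65, 65, 65, 64, 65, 65, 65, 65]  (not all equal)
t=7: [63, 63, 64, 64, 63, 63, 63, 64, 63, 63, 63, 63, 63, 63, 63, 63]  (not all equal)
t=8: [65, 64, 64, 64, 65, 65, 64, 64, 65, 65, 65, 64, 65, 65, 65, 65]  (not all equal)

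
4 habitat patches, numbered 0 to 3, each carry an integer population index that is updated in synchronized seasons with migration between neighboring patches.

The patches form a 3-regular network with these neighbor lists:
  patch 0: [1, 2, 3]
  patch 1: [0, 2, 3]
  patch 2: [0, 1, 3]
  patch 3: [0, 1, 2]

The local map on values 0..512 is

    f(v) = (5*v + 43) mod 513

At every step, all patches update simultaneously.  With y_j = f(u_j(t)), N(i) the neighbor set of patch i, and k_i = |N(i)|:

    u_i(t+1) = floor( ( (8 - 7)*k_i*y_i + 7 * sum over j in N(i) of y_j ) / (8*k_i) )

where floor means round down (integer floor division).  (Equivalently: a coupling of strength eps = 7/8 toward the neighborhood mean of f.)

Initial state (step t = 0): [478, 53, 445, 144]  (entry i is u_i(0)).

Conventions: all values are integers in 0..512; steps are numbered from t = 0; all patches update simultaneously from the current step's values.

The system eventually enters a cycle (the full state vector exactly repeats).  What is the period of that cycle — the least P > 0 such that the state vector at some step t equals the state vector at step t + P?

Simulating step by step:
t=0: [478, 53, 445, 144]
t=1: [273, 285, 300, 295]
t=2: [321, 311, 384, 303]
t=3: [160, 168, 107, 175]
t=4: [286, 279, 330, 273]
t=5: [332, 338, 381, 343]
t=6: [260, 255, 219, 251]
t=7: [236, 240, 270, 244]
t=8: [264, 260, 235, 257]
t=9: [278, 282, 302, 284]
t=10: [306, 303, 372, 301]
t=11: [118, 121, 63, 122]
t=12: [199, 197, 159, 196]
t=13: [245, 247, 193, 162]
t=14: [347, 345, 305, 330]
t=15: [150, 151, 185, 164]
t=16: [352, 352, 323, 341]
t=17: [205, 205, 229, 214]
t=18: [90, 90, 70, 82]
t=19: [452, 452, 468, 458]
t=20: [283, 283, 269, 278]
t=21: [404, 404, 415, 408]
t=22: [32, 32, 23, 29]
t=23: [185, 185, 193, 188]
t=24: [471, 471, 464, 468]
t=25: [331, 331, 337, 333]
t=26: [170, 170, 165, 169]
t=27: [371, 371, 375, 372]
t=28: [366, 366, 362, 365]
t=29: [326, 326, 330, 327]
t=30: [141, 141, 137, 140]
t=31: [227, 227, 231, 228]
t=32: [159, 159, 155, 158]
t=33: [317, 317, 321, 318]
t=34: [96, 96, 92, 95]
t=35: [152, 152, 70, 153]
t=36: [321, 321, 304, 320]
t=37: [82, 82, 96, 83]
t=38: [325, 325, 399, 324]
t=39: [235, 235, 173, 236]
t=40: [252, 252, 218, 251]
t=41: [225, 225, 254, 226]
t=42: [185, 185, 161, 184]
t=43: [418, 418, 438, 419]
t=44: [111, 111, 94, 110]
t=45: [58, 58, 72, 59]
t=46: [354, 354, 343, 354]
t=47: [257, 257, 267, 257]
t=48: [316, 316, 308, 316]
t=49: [72, 72, 79, 72]
t=50: [413, 413, 407, 413]
t=51: [47, 47, 52, 47]
t=52: [285, 285, 281, 285]
t=53: [436, 436, 439, 436]
t=54: [175, 175, 172, 175]
t=55: [400, 400, 403, 400]
t=56: [358, 358, 441, 358]
t=57: [265, 265, 281, 265]
t=58: [365, 365, 352, 365]
t=59: [310, 310, 320, 310]
t=60: [68, 68, 60, 68]
t=61: [371, 371, 378, 371]
t=62: [369, 369, 363, 369]
t=63: [340, 340, 345, 340]
t=64: [211, 211, 207, 211]
t=65: [66, 66, 69, 66]
t=66: [377, 377, 374, 377]
t=67: [384, 384, 387, 384]
t=68: [428, 428, 425, 428]
t=69: [126, 126, 129, 126]
t=70: [164, 164, 161, 164]
t=71: [345, 345, 348, 345]
t=72: [233, 233, 230, 233]
t=73: [177, 177, 180, 177]
t=74: [419, 419, 416, 419]
t=75: [81, 81, 84, 81]
t=76: [452, 452, 449, 452]
t=77: [246, 246, 249, 246]
t=78: [251, 251, 248, 251]
t=79: [267, 267, 270, 267]
t=80: [356, 356, 353, 356]
t=81: [279, 279, 282, 279]
t=82: [416, 416, 413, 416]
t=83: [66, 66, 69, 66]

Answer: 18
Key observation: The state at step 65, [66, 66, 69, 66], reappears at step 83 — and no state repeats earlier — so the cycle the system enters has period 18.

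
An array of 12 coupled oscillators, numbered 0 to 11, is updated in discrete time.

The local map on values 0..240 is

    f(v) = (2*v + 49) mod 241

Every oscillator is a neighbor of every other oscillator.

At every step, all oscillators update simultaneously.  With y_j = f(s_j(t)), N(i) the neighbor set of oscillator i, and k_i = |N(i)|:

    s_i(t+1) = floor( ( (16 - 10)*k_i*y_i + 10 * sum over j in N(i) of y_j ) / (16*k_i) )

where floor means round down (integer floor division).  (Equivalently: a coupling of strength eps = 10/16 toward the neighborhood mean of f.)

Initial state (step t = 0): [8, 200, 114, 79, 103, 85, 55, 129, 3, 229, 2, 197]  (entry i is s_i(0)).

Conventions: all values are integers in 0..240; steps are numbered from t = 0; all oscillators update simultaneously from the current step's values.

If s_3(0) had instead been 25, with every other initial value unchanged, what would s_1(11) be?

Simulating step by step:
t=0: [8, 200, 114, 25, 103, 85, 55, 129, 3, 229, 2, 197]
t=1: [88, 134, 79, 99, 72, 137, 118, 89, 85, 76, 85, 132]
t=2: [172, 124, 166, 102, 162, 126, 114, 172, 170, 164, 170, 123]
t=3: [118, 87, 114, 73, 111, 88, 81, 118, 116, 112, 116, 86]
t=4: [90, 147, 87, 138, 85, 147, 143, 90, 88, 86, 88, 146]
t=5: [189, 149, 187, 143, 186, 149, 146, 189, 188, 186, 188, 148]
t=6: [161, 135, 159, 131, 159, 135, 133, 161, 160, 159, 160, 134]
t=7: [113, 96, 112, 94, 112, 96, 95, 113, 112, 112, 112, 96]
t=8: [50, 40, 50, 115, 50, 40, 116, 50, 50, 50, 50, 40]
t=9: [133, 126, 133, 97, 133, 126, 98, 133, 133, 133, 133, 126]
t=10: [63, 59, 63, 40, 63, 59, 41, 63, 63, 63, 63, 59]
t=11: [168, 165, 168, 153, 168, 165, 154, 168, 168, 168, 168, 165]

Answer: s_1(11) = 165
Key observation: This trace re-runs the system from the modified initial state.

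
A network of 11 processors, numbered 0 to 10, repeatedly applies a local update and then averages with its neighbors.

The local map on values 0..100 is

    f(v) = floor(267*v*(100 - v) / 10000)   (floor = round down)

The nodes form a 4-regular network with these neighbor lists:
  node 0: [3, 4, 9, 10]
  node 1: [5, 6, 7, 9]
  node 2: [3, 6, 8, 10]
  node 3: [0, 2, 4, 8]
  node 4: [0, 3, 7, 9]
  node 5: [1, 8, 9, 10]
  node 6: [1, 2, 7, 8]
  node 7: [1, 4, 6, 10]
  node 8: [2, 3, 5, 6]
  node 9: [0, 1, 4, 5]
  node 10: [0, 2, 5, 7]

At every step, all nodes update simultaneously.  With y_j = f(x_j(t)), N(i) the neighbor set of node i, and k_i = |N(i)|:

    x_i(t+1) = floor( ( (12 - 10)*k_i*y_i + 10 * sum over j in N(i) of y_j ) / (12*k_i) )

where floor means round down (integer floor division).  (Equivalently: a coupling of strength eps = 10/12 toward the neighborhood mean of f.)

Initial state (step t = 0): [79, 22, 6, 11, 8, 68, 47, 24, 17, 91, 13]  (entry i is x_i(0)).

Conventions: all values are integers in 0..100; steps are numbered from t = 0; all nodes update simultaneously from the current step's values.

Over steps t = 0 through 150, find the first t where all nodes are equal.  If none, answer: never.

Answer: 6
Key observation: Synchronization is absorbing here: once all nodes are equal they stay equal, and step 6 is the first all-equal step.

Derivation:
t=0: [79, 22, 6, 11, 8, 68, 47, 24, 17, 91, 13]  (not all equal)
t=1: [27, 47, 35, 28, 32, 37, 41, 41, 40, 38, 39]  (not all equal)
t=2: [57, 63, 60, 57, 57, 63, 63, 62, 60, 59, 60]  (not all equal)
t=3: [64, 62, 63, 64, 64, 63, 62, 63, 63, 63, 63]  (not all equal)
t=4: [61, 62, 61, 61, 61, 62, 62, 61, 61, 61, 61]  (not all equal)
t=5: [63, 62, 62, 63, 63, 62, 62, 62, 62, 62, 62]  (not all equal)
t=6: [62, 62, 62, 62, 62, 62, 62, 62, 62, 62, 62]  (all equal)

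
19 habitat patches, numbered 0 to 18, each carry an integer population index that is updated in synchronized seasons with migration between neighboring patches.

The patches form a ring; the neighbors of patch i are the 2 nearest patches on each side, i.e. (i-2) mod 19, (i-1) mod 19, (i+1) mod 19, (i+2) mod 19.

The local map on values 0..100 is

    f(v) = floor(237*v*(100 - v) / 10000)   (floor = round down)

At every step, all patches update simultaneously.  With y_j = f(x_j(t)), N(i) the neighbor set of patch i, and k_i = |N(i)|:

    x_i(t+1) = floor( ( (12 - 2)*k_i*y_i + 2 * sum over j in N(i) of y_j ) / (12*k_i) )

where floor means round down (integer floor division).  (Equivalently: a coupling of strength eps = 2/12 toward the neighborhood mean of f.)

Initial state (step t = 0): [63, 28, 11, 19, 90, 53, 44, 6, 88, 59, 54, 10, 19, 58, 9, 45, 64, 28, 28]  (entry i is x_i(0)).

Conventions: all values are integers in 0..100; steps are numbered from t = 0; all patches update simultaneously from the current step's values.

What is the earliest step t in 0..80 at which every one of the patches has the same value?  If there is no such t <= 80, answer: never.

Answer: never
Key observation: The state at step 4 reappears at step 6 — the system is in a cycle of period 2 from step 4 on.  No step 0..6 is synchronized, and the cycle repeats forever, so no step up to 80 (or ever) has all patches equal.

Derivation:
t=0: [63, 28, 11, 19, 90, 53, 44, 6, 88, 59, 54, 10, 19, 58, 9, 45, 64, 28, 28]  (not all equal)
t=1: [52, 45, 25, 36, 24, 54, 53, 19, 28, 52, 54, 26, 36, 53, 24, 55, 52, 48, 47]  (not all equal)
t=2: [58, 57, 45, 53, 44, 56, 56, 39, 48, 56, 56, 47, 53, 57, 45, 57, 58, 58, 58]  (not all equal)
t=3: [57, 57, 58, 58, 58, 57, 57, 56, 58, 58, 58, 58, 58, 58, 58, 57, 57, 57, 57]  (not all equal)
t=4: [57, 57, 57, 57, 57, 57, 57, 57, 57, 57, 57, 57, 57, 57, 57, 57, 57, 58, 58]  (not all equal)
t=5: [57, 57, 58, 58, 58, 58, 58, 58, 58, 58, 58, 58, 58, 58, 58, 57, 57, 57, 57]  (not all equal)
t=6: [57, 57, 57, 57, 57, 57, 57, 57, 57, 57, 57, 57, 57, 57, 57, 57, 57, 58, 58]  (not all equal)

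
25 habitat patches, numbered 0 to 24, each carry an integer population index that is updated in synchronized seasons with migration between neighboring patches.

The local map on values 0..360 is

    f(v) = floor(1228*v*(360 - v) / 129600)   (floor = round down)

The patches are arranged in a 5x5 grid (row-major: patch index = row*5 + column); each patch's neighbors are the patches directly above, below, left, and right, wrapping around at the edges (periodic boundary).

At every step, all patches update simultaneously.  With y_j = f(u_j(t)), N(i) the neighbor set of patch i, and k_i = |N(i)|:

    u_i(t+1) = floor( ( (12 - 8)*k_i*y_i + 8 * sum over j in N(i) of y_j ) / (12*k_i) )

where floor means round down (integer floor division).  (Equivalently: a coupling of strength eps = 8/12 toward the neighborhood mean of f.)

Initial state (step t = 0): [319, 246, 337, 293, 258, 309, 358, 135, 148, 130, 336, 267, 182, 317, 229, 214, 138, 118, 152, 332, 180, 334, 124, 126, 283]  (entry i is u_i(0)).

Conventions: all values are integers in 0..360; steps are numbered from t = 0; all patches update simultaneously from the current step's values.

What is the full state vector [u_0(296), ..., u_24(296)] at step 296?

Simulating step by step:
t=0: [319, 246, 337, 293, 258, 309, 358, 135, 148, 130, 336, 267, 182, 317, 229, 214, 138, 118, 152, 332, 180, 334, 124, 126, 283]
t=1: [202, 135, 193, 211, 216, 131, 158, 209, 246, 257, 186, 191, 255, 240, 190, 225, 243, 285, 227, 210, 220, 217, 209, 254, 222]
t=2: [293, 296, 298, 285, 287, 288, 296, 287, 274, 274, 299, 290, 264, 275, 289, 289, 271, 251, 266, 294, 292, 289, 275, 280, 286]
t=3: [188, 182, 191, 202, 201, 192, 187, 202, 215, 209, 186, 200, 225, 222, 197, 193, 215, 240, 224, 198, 191, 200, 213, 213, 196]
t=4: [305, 305, 302, 300, 302, 304, 304, 299, 297, 300, 304, 300, 290, 292, 301, 303, 295, 285, 289, 301, 304, 301, 294, 297, 302]
t=5: [160, 161, 168, 170, 165, 162, 163, 173, 175, 168, 164, 172, 186, 184, 170, 166, 177, 192, 187, 171, 162, 169, 179, 177, 166]
t=6: [303, 303, 305, 305, 304, 303, 304, 305, 305, 304, 304, 305, 305, 306, 305, 304, 305, 305, 305, 305, 304, 304, 305, 305, 304]
t=7: [162, 161, 158, 158, 160, 162, 160, 158, 158, 160, 160, 159, 157, 157, 158, 160, 159, 158, 157, 159, 161, 160, 158, 158, 160]
t=8: [303, 302, 302, 302, 302, 303, 302, 302, 302, 302, 302, 302, 301, 301, 302, 302, 302, 301, 301, 302, 303, 302, 302, 302, 302]
t=9: [163, 164, 165, 165, 164, 164, 164, 165, 165, 164, 164, 165, 167, 167, 165, 164, 165, 167, 167, 165, 164, 164, 165, 165, 164]
t=10: [304, 304, 304, 304, 304, 304, 304, 304, 304, 304, 304, 304, 304, 304, 304, 304, 304, 304, 304, 304, 304, 304, 304, 304, 304]
t=11: [161, 161, 161, 161, 161, 161, 161, 161, 161, 161, 161, 161, 161, 161, 161, 161, 161, 161, 161, 161, 161, 161, 161, 161, 161]
t=12: [303, 303, 303, 303, 303, 303, 303, 303, 303, 303, 303, 303, 303, 303, 303, 303, 303, 303, 303, 303, 303, 303, 303, 303, 303]
t=13: [163, 163, 163, 163, 163, 163, 163, 163, 163, 163, 163, 163, 163, 163, 163, 163, 163, 163, 163, 163, 163, 163, 163, 163, 163]
t=14: [304, 304, 304, 304, 304, 304, 304, 304, 304, 304, 304, 304, 304, 304, 304, 304, 304, 304, 304, 304, 304, 304, 304, 304, 304]

Answer: [303, 303, 303, 303, 303, 303, 303, 303, 303, 303, 303, 303, 303, 303, 303, 303, 303, 303, 303, 303, 303, 303, 303, 303, 303]
Key observation: The state at step 10, [304, 304, 304, 304, 304, 304, 304, 304, 304, 304, 304, 304, 304, 304, 304, 304, 304, 304, 304, 304, 304, 304, 304, 304, 304], reappears at step 14: the system is in a cycle of period 4 from step 10 on.  Therefore the state at step 296 equals the state at step 10 + ((296 - 10) mod 4) = 12, which is [303, 303, 303, 303, 303, 303, 303, 303, 303, 303, 303, 303, 303, 303, 303, 303, 303, 303, 303, 303, 303, 303, 303, 303, 303].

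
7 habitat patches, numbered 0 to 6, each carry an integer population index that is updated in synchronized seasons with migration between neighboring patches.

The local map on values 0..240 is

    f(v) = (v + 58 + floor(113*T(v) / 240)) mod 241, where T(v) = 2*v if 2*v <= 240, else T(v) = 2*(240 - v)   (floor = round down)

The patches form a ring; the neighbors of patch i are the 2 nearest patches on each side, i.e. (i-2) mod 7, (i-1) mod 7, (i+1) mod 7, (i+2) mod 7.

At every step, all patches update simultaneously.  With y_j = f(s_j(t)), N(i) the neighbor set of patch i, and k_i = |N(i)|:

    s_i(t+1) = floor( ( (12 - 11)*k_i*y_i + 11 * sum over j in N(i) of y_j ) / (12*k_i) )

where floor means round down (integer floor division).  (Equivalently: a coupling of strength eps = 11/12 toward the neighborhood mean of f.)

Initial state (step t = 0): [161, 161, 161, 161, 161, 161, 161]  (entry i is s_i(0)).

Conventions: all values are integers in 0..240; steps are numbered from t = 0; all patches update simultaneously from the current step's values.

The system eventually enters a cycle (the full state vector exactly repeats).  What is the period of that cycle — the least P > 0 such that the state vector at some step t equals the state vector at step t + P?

Answer: 2
Key observation: The state at step 1, [52, 52, 52, 52, 52, 52, 52], reappears at step 3 — and no state repeats earlier — so the cycle the system enters has period 2.

Derivation:
t=0: [161, 161, 161, 161, 161, 161, 161]
t=1: [52, 52, 52, 52, 52, 52, 52]
t=2: [158, 158, 158, 158, 158, 158, 158]
t=3: [52, 52, 52, 52, 52, 52, 52]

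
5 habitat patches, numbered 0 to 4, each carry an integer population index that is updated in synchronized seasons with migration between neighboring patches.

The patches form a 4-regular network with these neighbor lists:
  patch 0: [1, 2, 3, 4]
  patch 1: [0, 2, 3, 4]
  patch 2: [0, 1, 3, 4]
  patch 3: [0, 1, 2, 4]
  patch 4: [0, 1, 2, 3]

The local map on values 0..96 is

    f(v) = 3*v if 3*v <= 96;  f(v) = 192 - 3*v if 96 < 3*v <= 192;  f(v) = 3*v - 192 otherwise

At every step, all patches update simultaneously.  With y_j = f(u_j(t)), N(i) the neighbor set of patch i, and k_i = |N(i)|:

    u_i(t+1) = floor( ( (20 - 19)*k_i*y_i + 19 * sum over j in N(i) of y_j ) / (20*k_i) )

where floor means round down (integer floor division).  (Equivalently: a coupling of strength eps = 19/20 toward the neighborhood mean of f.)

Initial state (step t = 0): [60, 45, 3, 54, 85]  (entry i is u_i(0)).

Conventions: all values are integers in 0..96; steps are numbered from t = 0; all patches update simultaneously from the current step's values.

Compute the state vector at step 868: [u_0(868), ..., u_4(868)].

Simulating step by step:
t=0: [60, 45, 3, 54, 85]
t=1: [38, 29, 38, 34, 28]
t=2: [84, 82, 84, 82, 83]
t=3: [56, 57, 56, 57, 57]
t=4: [21, 22, 21, 22, 22]
t=5: [65, 64, 65, 64, 64]
t=6: [0, 1, 0, 1, 1]
t=7: [2, 1, 2, 1, 1]
t=8: [3, 4, 3, 4, 4]
t=9: [11, 10, 11, 10, 10]
t=10: [30, 31, 30, 31, 31]
t=11: [92, 91, 92, 91, 91]
t=12: [81, 82, 81, 82, 82]
t=13: [53, 52, 53, 52, 52]
t=14: [35, 34, 35, 34, 34]
t=15: [89, 88, 89, 88, 88]
t=16: [72, 73, 72, 73, 73]
t=17: [26, 25, 26, 25, 25]
t=18: [75, 76, 75, 76, 76]
t=19: [35, 34, 35, 34, 34]

Answer: [75, 76, 75, 76, 76]
Key observation: The state at step 14, [35, 34, 35, 34, 34], reappears at step 19: the system is in a cycle of period 5 from step 14 on.  Therefore the state at step 868 equals the state at step 14 + ((868 - 14) mod 5) = 18, which is [75, 76, 75, 76, 76].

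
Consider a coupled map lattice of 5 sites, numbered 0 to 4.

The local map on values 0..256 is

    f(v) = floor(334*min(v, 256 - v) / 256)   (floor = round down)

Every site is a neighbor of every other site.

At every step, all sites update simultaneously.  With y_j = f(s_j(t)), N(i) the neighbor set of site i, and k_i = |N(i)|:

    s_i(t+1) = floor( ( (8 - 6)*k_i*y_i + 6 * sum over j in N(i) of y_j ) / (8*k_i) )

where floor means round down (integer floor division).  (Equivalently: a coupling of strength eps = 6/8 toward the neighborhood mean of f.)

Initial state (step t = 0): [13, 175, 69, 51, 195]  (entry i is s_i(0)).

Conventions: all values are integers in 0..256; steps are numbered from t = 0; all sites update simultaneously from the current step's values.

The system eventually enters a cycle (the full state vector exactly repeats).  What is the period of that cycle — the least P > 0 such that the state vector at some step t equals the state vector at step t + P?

Answer: 4
Key observation: The state at step 8, [164, 164, 164, 164, 164], reappears at step 12 — and no state repeats earlier — so the cycle the system enters has period 4.

Derivation:
t=0: [13, 175, 69, 51, 195]
t=1: [67, 73, 72, 70, 71]
t=2: [91, 91, 91, 91, 91]
t=3: [118, 118, 118, 118, 118]
t=4: [153, 153, 153, 153, 153]
t=5: [134, 134, 134, 134, 134]
t=6: [159, 159, 159, 159, 159]
t=7: [126, 126, 126, 126, 126]
t=8: [164, 164, 164, 164, 164]
t=9: [120, 120, 120, 120, 120]
t=10: [156, 156, 156, 156, 156]
t=11: [130, 130, 130, 130, 130]
t=12: [164, 164, 164, 164, 164]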